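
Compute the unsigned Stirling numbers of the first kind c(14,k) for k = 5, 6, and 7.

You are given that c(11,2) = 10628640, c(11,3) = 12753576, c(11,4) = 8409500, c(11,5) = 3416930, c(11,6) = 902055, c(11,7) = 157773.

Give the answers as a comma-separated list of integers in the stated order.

i=12: T(12,3)=10628640+11·12753576=150917976 | T(12,4)=12753576+11·8409500=105258076 | T(12,5)=8409500+11·3416930=45995730 | T(12,6)=3416930+11·902055=13339535 | T(12,7)=902055+11·157773=2637558
i=13: T(13,4)=150917976+12·105258076=1414014888 | T(13,5)=105258076+12·45995730=657206836 | T(13,6)=45995730+12·13339535=206070150 | T(13,7)=13339535+12·2637558=44990231
i=14: T(14,5)=1414014888+13·657206836=9957703756 | T(14,6)=657206836+13·206070150=3336118786 | T(14,7)=206070150+13·44990231=790943153
Read c(14,5) = 9957703756, c(14,6) = 3336118786, c(14,7) = 790943153.

9957703756, 3336118786, 790943153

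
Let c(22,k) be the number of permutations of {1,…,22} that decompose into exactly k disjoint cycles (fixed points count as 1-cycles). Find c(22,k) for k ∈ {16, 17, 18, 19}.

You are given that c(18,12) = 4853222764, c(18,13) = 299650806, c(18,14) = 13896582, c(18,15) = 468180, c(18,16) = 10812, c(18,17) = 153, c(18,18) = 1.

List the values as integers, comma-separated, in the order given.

i=19: T(19,13)=4853222764+18·299650806=10246937272 | T(19,14)=299650806+18·13896582=549789282 | T(19,15)=13896582+18·468180=22323822 | T(19,16)=468180+18·10812=662796 | T(19,17)=10812+18·153=13566 | T(19,18)=153+18·1=171 | T(19,19)=1+18·0=1
i=20: T(20,14)=10246937272+19·549789282=20692933630 | T(20,15)=549789282+19·22323822=973941900 | T(20,16)=22323822+19·662796=34916946 | T(20,17)=662796+19·13566=920550 | T(20,18)=13566+19·171=16815 | T(20,19)=171+19·1=190
i=21: T(21,15)=20692933630+20·973941900=40171771630 | T(21,16)=973941900+20·34916946=1672280820 | T(21,17)=34916946+20·920550=53327946 | T(21,18)=920550+20·16815=1256850 | T(21,19)=16815+20·190=20615
i=22: T(22,16)=40171771630+21·1672280820=75289668850 | T(22,17)=1672280820+21·53327946=2792167686 | T(22,18)=53327946+21·1256850=79721796 | T(22,19)=1256850+21·20615=1689765
Read c(22,16) = 75289668850, c(22,17) = 2792167686, c(22,18) = 79721796, c(22,19) = 1689765.

75289668850, 2792167686, 79721796, 1689765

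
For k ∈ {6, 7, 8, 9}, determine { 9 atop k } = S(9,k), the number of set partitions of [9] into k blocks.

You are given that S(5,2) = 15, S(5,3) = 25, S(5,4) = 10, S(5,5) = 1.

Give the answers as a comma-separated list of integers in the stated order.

i=6: T(6,3)=15+3·25=90 | T(6,4)=25+4·10=65 | T(6,5)=10+5·1=15 | T(6,6)=1+6·0=1
i=7: T(7,4)=90+4·65=350 | T(7,5)=65+5·15=140 | T(7,6)=15+6·1=21 | T(7,7)=1+7·0=1
i=8: T(8,5)=350+5·140=1050 | T(8,6)=140+6·21=266 | T(8,7)=21+7·1=28 | T(8,8)=1+8·0=1
i=9: T(9,6)=1050+6·266=2646 | T(9,7)=266+7·28=462 | T(9,8)=28+8·1=36 | T(9,9)=1+9·0=1
Read S(9,6) = 2646, S(9,7) = 462, S(9,8) = 36, S(9,9) = 1.

2646, 462, 36, 1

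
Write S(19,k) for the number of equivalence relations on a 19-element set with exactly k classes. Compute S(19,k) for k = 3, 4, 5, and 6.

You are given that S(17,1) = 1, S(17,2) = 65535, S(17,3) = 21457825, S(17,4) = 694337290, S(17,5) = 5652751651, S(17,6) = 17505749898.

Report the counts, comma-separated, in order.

193448101, 11259666950, 147589284710, 693081601779

[18] T[18,2]:2*65535+1=131071 · T[18,3]:3*21457825+65535=64439010 · T[18,4]:4*694337290+21457825=2798806985 · T[18,5]:5*5652751651+694337290=28958095545 · T[18,6]:6*17505749898+5652751651=110687251039
[19] T[19,3]:3*64439010+131071=193448101 · T[19,4]:4*2798806985+64439010=11259666950 · T[19,5]:5*28958095545+2798806985=147589284710 · T[19,6]:6*110687251039+28958095545=693081601779
Read S(19,3) = 193448101, S(19,4) = 11259666950, S(19,5) = 147589284710, S(19,6) = 693081601779.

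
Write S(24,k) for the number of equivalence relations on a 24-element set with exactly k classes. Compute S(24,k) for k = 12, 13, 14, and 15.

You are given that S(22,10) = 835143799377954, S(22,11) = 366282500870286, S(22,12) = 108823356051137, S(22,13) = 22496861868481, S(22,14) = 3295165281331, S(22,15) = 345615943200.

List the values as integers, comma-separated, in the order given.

24930204590758260, 6888836057922000, 1362091021641000, 195820242247080

row 23: T[23][11]=11·366282500870286+835143799377954=4864251308951100  T[23][12]=12·108823356051137+366282500870286=1672162773483930  T[23][13]=13·22496861868481+108823356051137=401282560341390  T[23][14]=14·3295165281331+22496861868481=68629175807115  T[23][15]=15·345615943200+3295165281331=8479404429331
row 24: T[24][12]=12·1672162773483930+4864251308951100=24930204590758260  T[24][13]=13·401282560341390+1672162773483930=6888836057922000  T[24][14]=14·68629175807115+401282560341390=1362091021641000  T[24][15]=15·8479404429331+68629175807115=195820242247080
Read S(24,12) = 24930204590758260, S(24,13) = 6888836057922000, S(24,14) = 1362091021641000, S(24,15) = 195820242247080.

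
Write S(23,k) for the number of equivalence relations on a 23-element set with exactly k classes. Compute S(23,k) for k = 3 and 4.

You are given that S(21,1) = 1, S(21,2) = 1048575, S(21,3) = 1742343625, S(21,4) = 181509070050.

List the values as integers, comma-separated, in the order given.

15686335501, 2916342574750

r22: T_22,2=2×1048575+1=2097151; T_22,3=3×1742343625+1048575=5228079450; T_22,4=4×181509070050+1742343625=727778623825
r23: T_23,3=3×5228079450+2097151=15686335501; T_23,4=4×727778623825+5228079450=2916342574750
Read S(23,3) = 15686335501, S(23,4) = 2916342574750.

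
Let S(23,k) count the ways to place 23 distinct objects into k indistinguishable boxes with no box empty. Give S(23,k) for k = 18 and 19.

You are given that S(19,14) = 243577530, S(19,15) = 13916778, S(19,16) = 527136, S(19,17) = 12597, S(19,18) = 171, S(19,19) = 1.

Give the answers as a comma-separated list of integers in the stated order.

row 20: T[20][15]=15·13916778+243577530=452329200  T[20][16]=16·527136+13916778=22350954  T[20][17]=17·12597+527136=741285  T[20][18]=18·171+12597=15675  T[20][19]=19·1+171=190
row 21: T[21][16]=16·22350954+452329200=809944464  T[21][17]=17·741285+22350954=34952799  T[21][18]=18·15675+741285=1023435  T[21][19]=19·190+15675=19285
row 22: T[22][17]=17·34952799+809944464=1404142047  T[22][18]=18·1023435+34952799=53374629  T[22][19]=19·19285+1023435=1389850
row 23: T[23][18]=18·53374629+1404142047=2364885369  T[23][19]=19·1389850+53374629=79781779
Read S(23,18) = 2364885369, S(23,19) = 79781779.

2364885369, 79781779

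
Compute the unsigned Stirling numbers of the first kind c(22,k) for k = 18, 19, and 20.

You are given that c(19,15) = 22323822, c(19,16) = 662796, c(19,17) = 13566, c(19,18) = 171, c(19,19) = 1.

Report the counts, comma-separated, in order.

[20] T[20,16]:19*662796+22323822=34916946 · T[20,17]:19*13566+662796=920550 · T[20,18]:19*171+13566=16815 · T[20,19]:19*1+171=190 · T[20,20]:19*0+1=1
[21] T[21,17]:20*920550+34916946=53327946 · T[21,18]:20*16815+920550=1256850 · T[21,19]:20*190+16815=20615 · T[21,20]:20*1+190=210
[22] T[22,18]:21*1256850+53327946=79721796 · T[22,19]:21*20615+1256850=1689765 · T[22,20]:21*210+20615=25025
Read c(22,18) = 79721796, c(22,19) = 1689765, c(22,20) = 25025.

79721796, 1689765, 25025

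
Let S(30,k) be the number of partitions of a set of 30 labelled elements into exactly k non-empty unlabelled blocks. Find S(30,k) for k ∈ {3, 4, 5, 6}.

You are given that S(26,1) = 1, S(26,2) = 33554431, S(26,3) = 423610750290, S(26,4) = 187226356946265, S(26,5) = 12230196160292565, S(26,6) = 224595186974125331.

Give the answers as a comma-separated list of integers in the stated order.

34314651811530, 48004081105038305, 7713000216608565075, 299310102746948685757

row 27: T[27][1]=1·1+0=1  T[27][2]=2·33554431+1=67108863  T[27][3]=3·423610750290+33554431=1270865805301  T[27][4]=4·187226356946265+423610750290=749329038535350  T[27][5]=5·12230196160292565+187226356946265=61338207158409090  T[27][6]=6·224595186974125331+12230196160292565=1359801318005044551
row 28: T[28][1]=1·1+0=1  T[28][2]=2·67108863+1=134217727  T[28][3]=3·1270865805301+67108863=3812664524766  T[28][4]=4·749329038535350+1270865805301=2998587019946701  T[28][5]=5·61338207158409090+749329038535350=307440364830580800  T[28][6]=6·1359801318005044551+61338207158409090=8220146115188676396
row 29: T[29][2]=2·134217727+1=268435455  T[29][3]=3·3812664524766+134217727=11438127792025  T[29][4]=4·2998587019946701+3812664524766=11998160744311570  T[29][5]=5·307440364830580800+2998587019946701=1540200411172850701  T[29][6]=6·8220146115188676396+307440364830580800=49628317055962639176
row 30: T[30][3]=3·11438127792025+268435455=34314651811530  T[30][4]=4·11998160744311570+11438127792025=48004081105038305  T[30][5]=5·1540200411172850701+11998160744311570=7713000216608565075  T[30][6]=6·49628317055962639176+1540200411172850701=299310102746948685757
Read S(30,3) = 34314651811530, S(30,4) = 48004081105038305, S(30,5) = 7713000216608565075, S(30,6) = 299310102746948685757.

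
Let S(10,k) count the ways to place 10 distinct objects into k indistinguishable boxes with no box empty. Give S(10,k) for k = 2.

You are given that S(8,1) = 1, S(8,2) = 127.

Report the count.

[9] T[9,1]:1*1+0=1 · T[9,2]:2*127+1=255
[10] T[10,2]:2*255+1=511
Read S(10,2) = 511.

511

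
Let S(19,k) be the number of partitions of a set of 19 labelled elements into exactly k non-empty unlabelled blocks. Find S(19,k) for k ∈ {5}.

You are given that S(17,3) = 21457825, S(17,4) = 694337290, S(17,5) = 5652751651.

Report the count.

row 18: T[18][4]=4·694337290+21457825=2798806985  T[18][5]=5·5652751651+694337290=28958095545
row 19: T[19][5]=5·28958095545+2798806985=147589284710
Read S(19,5) = 147589284710.

147589284710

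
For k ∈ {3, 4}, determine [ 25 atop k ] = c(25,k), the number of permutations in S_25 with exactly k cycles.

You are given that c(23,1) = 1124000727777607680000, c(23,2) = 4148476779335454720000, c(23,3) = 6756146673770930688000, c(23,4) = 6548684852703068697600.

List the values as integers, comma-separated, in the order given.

3925495373278097719296000, 3936561409138663118131200

row 24: T[24][2]=23·4148476779335454720000+1124000727777607680000=96538966652493066240000  T[24][3]=23·6756146673770930688000+4148476779335454720000=159539850276066860544000  T[24][4]=23·6548684852703068697600+6756146673770930688000=157375898285941510732800
row 25: T[25][3]=24·159539850276066860544000+96538966652493066240000=3925495373278097719296000  T[25][4]=24·157375898285941510732800+159539850276066860544000=3936561409138663118131200
Read c(25,3) = 3925495373278097719296000, c(25,4) = 3936561409138663118131200.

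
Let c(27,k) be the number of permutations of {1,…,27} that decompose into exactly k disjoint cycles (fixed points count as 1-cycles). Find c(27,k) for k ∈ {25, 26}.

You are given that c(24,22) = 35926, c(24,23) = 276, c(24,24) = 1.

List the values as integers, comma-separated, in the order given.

58500, 351

r25: T_25,23=24×276+35926=42550; T_25,24=24×1+276=300; T_25,25=24×0+1=1
r26: T_26,24=25×300+42550=50050; T_26,25=25×1+300=325; T_26,26=25×0+1=1
r27: T_27,25=26×325+50050=58500; T_27,26=26×1+325=351
Read c(27,25) = 58500, c(27,26) = 351.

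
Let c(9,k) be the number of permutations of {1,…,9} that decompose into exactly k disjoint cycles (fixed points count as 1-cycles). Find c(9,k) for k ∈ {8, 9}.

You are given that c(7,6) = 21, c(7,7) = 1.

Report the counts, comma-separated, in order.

i=8: T(8,7)=21+7·1=28 | T(8,8)=1+7·0=1
i=9: T(9,8)=28+8·1=36 | T(9,9)=1+8·0=1
Read c(9,8) = 36, c(9,9) = 1.

36, 1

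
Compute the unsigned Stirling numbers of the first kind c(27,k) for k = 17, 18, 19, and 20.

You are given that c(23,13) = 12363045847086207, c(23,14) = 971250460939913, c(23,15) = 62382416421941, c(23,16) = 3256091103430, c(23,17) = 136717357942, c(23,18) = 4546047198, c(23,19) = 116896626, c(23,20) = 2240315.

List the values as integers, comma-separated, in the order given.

572253155704900800, 28460103232088385, 1182329687817135, 40681506808800

r24: T_24,14=23×971250460939913+12363045847086207=34701806448704206; T_24,15=23×62382416421941+971250460939913=2406046038644556; T_24,16=23×3256091103430+62382416421941=137272511800831; T_24,17=23×136717357942+3256091103430=6400590336096; T_24,18=23×4546047198+136717357942=241276443496; T_24,19=23×116896626+4546047198=7234669596; T_24,20=23×2240315+116896626=168423871
r25: T_25,15=24×2406046038644556+34701806448704206=92446911376173550; T_25,16=24×137272511800831+2406046038644556=5700586321864500; T_25,17=24×6400590336096+137272511800831=290886679867135; T_25,18=24×241276443496+6400590336096=12191224980000; T_25,19=24×7234669596+241276443496=414908513800; T_25,20=24×168423871+7234669596=11276842500
r26: T_26,16=25×5700586321864500+92446911376173550=234961569422786050; T_26,17=25×290886679867135+5700586321864500=12972753318542875; T_26,18=25×12191224980000+290886679867135=595667304367135; T_26,19=25×414908513800+12191224980000=22563937825000; T_26,20=25×11276842500+414908513800=696829576300
r27: T_27,17=26×12972753318542875+234961569422786050=572253155704900800; T_27,18=26×595667304367135+12972753318542875=28460103232088385; T_27,19=26×22563937825000+595667304367135=1182329687817135; T_27,20=26×696829576300+22563937825000=40681506808800
Read c(27,17) = 572253155704900800, c(27,18) = 28460103232088385, c(27,19) = 1182329687817135, c(27,20) = 40681506808800.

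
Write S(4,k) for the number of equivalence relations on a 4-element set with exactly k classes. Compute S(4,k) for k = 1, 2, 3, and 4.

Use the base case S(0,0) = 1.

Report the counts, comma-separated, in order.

@1  (1,1):0·1+1→1
@2  (2,1):1·1+0→1, (2,2):0·2+1→1
@3  (3,1):1·1+0→1, (3,2):1·2+1→3, (3,3):0·3+1→1
@4  (4,1):1·1+0→1, (4,2):3·2+1→7, (4,3):1·3+3→6, (4,4):0·4+1→1
Read S(4,1) = 1, S(4,2) = 7, S(4,3) = 6, S(4,4) = 1.

1, 7, 6, 1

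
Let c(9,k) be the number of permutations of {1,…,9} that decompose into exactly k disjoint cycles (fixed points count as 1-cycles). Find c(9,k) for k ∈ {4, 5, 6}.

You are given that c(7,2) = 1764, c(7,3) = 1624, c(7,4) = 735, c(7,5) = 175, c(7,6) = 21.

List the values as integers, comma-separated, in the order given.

67284, 22449, 4536

row 8: T[8][3]=7·1624+1764=13132  T[8][4]=7·735+1624=6769  T[8][5]=7·175+735=1960  T[8][6]=7·21+175=322
row 9: T[9][4]=8·6769+13132=67284  T[9][5]=8·1960+6769=22449  T[9][6]=8·322+1960=4536
Read c(9,4) = 67284, c(9,5) = 22449, c(9,6) = 4536.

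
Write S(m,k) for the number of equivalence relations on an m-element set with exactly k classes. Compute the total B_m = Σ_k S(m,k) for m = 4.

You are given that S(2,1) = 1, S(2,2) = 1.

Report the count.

15

[3] T[3,1]:1*1+0=1 · T[3,2]:2*1+1=3 · T[3,3]:3*0+1=1
[4] T[4,1]:1*1+0=1 · T[4,2]:2*3+1=7 · T[4,3]:3*1+3=6 · T[4,4]:4*0+1=1
B_4 = ΣS(4,k) = 1+7+6+1 = 15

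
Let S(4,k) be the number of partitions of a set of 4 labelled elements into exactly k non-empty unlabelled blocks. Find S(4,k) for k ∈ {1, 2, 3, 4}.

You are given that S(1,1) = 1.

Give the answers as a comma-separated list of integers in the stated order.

1, 7, 6, 1

row 2: T[2][1]=1·1+0=1  T[2][2]=2·0+1=1
row 3: T[3][1]=1·1+0=1  T[3][2]=2·1+1=3  T[3][3]=3·0+1=1
row 4: T[4][1]=1·1+0=1  T[4][2]=2·3+1=7  T[4][3]=3·1+3=6  T[4][4]=4·0+1=1
Read S(4,1) = 1, S(4,2) = 7, S(4,3) = 6, S(4,4) = 1.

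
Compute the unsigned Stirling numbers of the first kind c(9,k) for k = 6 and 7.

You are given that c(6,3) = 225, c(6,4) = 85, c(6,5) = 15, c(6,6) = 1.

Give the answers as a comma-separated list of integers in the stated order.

4536, 546

row 7: T[7][4]=6·85+225=735  T[7][5]=6·15+85=175  T[7][6]=6·1+15=21  T[7][7]=6·0+1=1
row 8: T[8][5]=7·175+735=1960  T[8][6]=7·21+175=322  T[8][7]=7·1+21=28
row 9: T[9][6]=8·322+1960=4536  T[9][7]=8·28+322=546
Read c(9,6) = 4536, c(9,7) = 546.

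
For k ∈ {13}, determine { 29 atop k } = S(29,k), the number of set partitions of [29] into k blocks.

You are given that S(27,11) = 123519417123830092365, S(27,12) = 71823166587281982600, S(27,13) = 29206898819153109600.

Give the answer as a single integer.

r28: T_28,12=12×71823166587281982600+123519417123830092365=985397416171213883565; T_28,13=13×29206898819153109600+71823166587281982600=451512851236272407400
r29: T_29,13=13×451512851236272407400+985397416171213883565=6855064482242755179765
Read S(29,13) = 6855064482242755179765.

6855064482242755179765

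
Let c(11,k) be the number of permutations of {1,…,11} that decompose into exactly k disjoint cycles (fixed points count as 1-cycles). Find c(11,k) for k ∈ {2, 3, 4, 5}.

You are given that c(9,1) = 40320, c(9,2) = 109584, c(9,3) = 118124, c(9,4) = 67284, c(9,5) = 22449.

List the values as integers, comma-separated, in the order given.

10628640, 12753576, 8409500, 3416930

@10  (10,1):40320·9+0→362880, (10,2):109584·9+40320→1026576, (10,3):118124·9+109584→1172700, (10,4):67284·9+118124→723680, (10,5):22449·9+67284→269325
@11  (11,2):1026576·10+362880→10628640, (11,3):1172700·10+1026576→12753576, (11,4):723680·10+1172700→8409500, (11,5):269325·10+723680→3416930
Read c(11,2) = 10628640, c(11,3) = 12753576, c(11,4) = 8409500, c(11,5) = 3416930.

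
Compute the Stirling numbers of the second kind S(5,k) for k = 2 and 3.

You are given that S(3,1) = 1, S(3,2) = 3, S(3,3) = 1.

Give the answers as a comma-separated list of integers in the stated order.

r4: T_4,1=1×1+0=1; T_4,2=2×3+1=7; T_4,3=3×1+3=6
r5: T_5,2=2×7+1=15; T_5,3=3×6+7=25
Read S(5,2) = 15, S(5,3) = 25.

15, 25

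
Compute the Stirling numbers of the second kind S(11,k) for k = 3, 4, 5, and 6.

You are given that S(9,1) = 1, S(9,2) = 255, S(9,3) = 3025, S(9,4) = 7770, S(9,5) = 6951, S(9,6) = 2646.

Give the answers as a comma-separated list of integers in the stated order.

r10: T_10,2=2×255+1=511; T_10,3=3×3025+255=9330; T_10,4=4×7770+3025=34105; T_10,5=5×6951+7770=42525; T_10,6=6×2646+6951=22827
r11: T_11,3=3×9330+511=28501; T_11,4=4×34105+9330=145750; T_11,5=5×42525+34105=246730; T_11,6=6×22827+42525=179487
Read S(11,3) = 28501, S(11,4) = 145750, S(11,5) = 246730, S(11,6) = 179487.

28501, 145750, 246730, 179487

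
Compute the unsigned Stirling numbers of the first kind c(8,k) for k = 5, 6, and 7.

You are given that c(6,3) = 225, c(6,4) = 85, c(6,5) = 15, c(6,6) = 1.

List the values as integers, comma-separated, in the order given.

1960, 322, 28

[7] T[7,4]:6*85+225=735 · T[7,5]:6*15+85=175 · T[7,6]:6*1+15=21 · T[7,7]:6*0+1=1
[8] T[8,5]:7*175+735=1960 · T[8,6]:7*21+175=322 · T[8,7]:7*1+21=28
Read c(8,5) = 1960, c(8,6) = 322, c(8,7) = 28.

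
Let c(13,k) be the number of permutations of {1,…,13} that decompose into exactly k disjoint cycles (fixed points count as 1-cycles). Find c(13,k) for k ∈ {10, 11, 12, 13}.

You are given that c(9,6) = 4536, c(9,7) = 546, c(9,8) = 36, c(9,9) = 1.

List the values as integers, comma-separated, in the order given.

i=10: T(10,7)=4536+9·546=9450 | T(10,8)=546+9·36=870 | T(10,9)=36+9·1=45 | T(10,10)=1+9·0=1
i=11: T(11,8)=9450+10·870=18150 | T(11,9)=870+10·45=1320 | T(11,10)=45+10·1=55 | T(11,11)=1+10·0=1
i=12: T(12,9)=18150+11·1320=32670 | T(12,10)=1320+11·55=1925 | T(12,11)=55+11·1=66 | T(12,12)=1+11·0=1
i=13: T(13,10)=32670+12·1925=55770 | T(13,11)=1925+12·66=2717 | T(13,12)=66+12·1=78 | T(13,13)=1+12·0=1
Read c(13,10) = 55770, c(13,11) = 2717, c(13,12) = 78, c(13,13) = 1.

55770, 2717, 78, 1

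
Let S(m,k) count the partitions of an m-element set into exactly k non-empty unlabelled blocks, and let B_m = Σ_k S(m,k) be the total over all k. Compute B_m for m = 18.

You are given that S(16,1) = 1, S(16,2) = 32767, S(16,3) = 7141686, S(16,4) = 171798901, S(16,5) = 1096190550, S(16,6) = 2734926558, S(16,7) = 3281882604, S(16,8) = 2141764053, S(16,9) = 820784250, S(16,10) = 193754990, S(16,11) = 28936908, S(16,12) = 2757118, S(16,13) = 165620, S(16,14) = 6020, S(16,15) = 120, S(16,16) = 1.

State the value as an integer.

row 17: T[17][1]=1·1+0=1  T[17][2]=2·32767+1=65535  T[17][3]=3·7141686+32767=21457825  T[17][4]=4·171798901+7141686=694337290  T[17][5]=5·1096190550+171798901=5652751651  T[17][6]=6·2734926558+1096190550=17505749898  T[17][7]=7·3281882604+2734926558=25708104786  T[17][8]=8·2141764053+3281882604=20415995028  T[17][9]=9·820784250+2141764053=9528822303  T[17][10]=10·193754990+820784250=2758334150  T[17][11]=11·28936908+193754990=512060978  T[17][12]=12·2757118+28936908=62022324  T[17][13]=13·165620+2757118=4910178  T[17][14]=14·6020+165620=249900  T[17][15]=15·120+6020=7820  T[17][16]=16·1+120=136  T[17][17]=17·0+1=1
row 18: T[18][1]=1·1+0=1  T[18][2]=2·65535+1=131071  T[18][3]=3·21457825+65535=64439010  T[18][4]=4·694337290+21457825=2798806985  T[18][5]=5·5652751651+694337290=28958095545  T[18][6]=6·17505749898+5652751651=110687251039  T[18][7]=7·25708104786+17505749898=197462483400  T[18][8]=8·20415995028+25708104786=189036065010  T[18][9]=9·9528822303+20415995028=106175395755  T[18][10]=10·2758334150+9528822303=37112163803  T[18][11]=11·512060978+2758334150=8391004908  T[18][12]=12·62022324+512060978=1256328866  T[18][13]=13·4910178+62022324=125854638  T[18][14]=14·249900+4910178=8408778  T[18][15]=15·7820+249900=367200  T[18][16]=16·136+7820=9996  T[18][17]=17·1+136=153  T[18][18]=18·0+1=1
B_18 = ΣS(18,k) = 1+131071+64439010+2798806985+28958095545+110687251039+197462483400+189036065010+106175395755+37112163803+8391004908+1256328866+125854638+8408778+367200+9996+153+1 = 682076806159

682076806159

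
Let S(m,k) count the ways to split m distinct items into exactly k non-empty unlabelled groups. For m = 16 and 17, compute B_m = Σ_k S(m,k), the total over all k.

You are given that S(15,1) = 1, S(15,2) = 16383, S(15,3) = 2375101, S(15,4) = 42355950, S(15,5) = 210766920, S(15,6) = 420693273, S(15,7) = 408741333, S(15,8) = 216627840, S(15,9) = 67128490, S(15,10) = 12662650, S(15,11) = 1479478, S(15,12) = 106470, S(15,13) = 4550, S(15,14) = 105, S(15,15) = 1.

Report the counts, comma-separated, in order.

r16: T_16,1=1×1+0=1; T_16,2=2×16383+1=32767; T_16,3=3×2375101+16383=7141686; T_16,4=4×42355950+2375101=171798901; T_16,5=5×210766920+42355950=1096190550; T_16,6=6×420693273+210766920=2734926558; T_16,7=7×408741333+420693273=3281882604; T_16,8=8×216627840+408741333=2141764053; T_16,9=9×67128490+216627840=820784250; T_16,10=10×12662650+67128490=193754990; T_16,11=11×1479478+12662650=28936908; T_16,12=12×106470+1479478=2757118; T_16,13=13×4550+106470=165620; T_16,14=14×105+4550=6020; T_16,15=15×1+105=120; T_16,16=16×0+1=1
r17: T_17,1=1×1+0=1; T_17,2=2×32767+1=65535; T_17,3=3×7141686+32767=21457825; T_17,4=4×171798901+7141686=694337290; T_17,5=5×1096190550+171798901=5652751651; T_17,6=6×2734926558+1096190550=17505749898; T_17,7=7×3281882604+2734926558=25708104786; T_17,8=8×2141764053+3281882604=20415995028; T_17,9=9×820784250+2141764053=9528822303; T_17,10=10×193754990+820784250=2758334150; T_17,11=11×28936908+193754990=512060978; T_17,12=12×2757118+28936908=62022324; T_17,13=13×165620+2757118=4910178; T_17,14=14×6020+165620=249900; T_17,15=15×120+6020=7820; T_17,16=16×1+120=136; T_17,17=17×0+1=1
B_16 = ΣS(16,k) = 1+32767+7141686+171798901+1096190550+2734926558+3281882604+2141764053+820784250+193754990+28936908+2757118+165620+6020+120+1 = 10480142147
B_17 = ΣS(17,k) = 1+65535+21457825+694337290+5652751651+17505749898+25708104786+20415995028+9528822303+2758334150+512060978+62022324+4910178+249900+7820+136+1 = 82864869804

10480142147, 82864869804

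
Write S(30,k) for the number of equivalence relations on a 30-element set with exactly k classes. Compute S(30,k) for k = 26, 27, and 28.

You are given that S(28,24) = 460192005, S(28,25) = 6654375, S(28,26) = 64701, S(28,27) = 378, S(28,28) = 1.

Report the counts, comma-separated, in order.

843303006, 10359090, 86275

row 29: T[29][25]=25·6654375+460192005=626551380  T[29][26]=26·64701+6654375=8336601  T[29][27]=27·378+64701=74907  T[29][28]=28·1+378=406
row 30: T[30][26]=26·8336601+626551380=843303006  T[30][27]=27·74907+8336601=10359090  T[30][28]=28·406+74907=86275
Read S(30,26) = 843303006, S(30,27) = 10359090, S(30,28) = 86275.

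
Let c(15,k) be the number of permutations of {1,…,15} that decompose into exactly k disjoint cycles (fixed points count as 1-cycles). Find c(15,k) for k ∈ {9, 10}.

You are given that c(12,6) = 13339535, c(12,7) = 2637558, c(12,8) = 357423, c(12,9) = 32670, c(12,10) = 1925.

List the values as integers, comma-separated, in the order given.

368411615, 37312275

r13: T_13,7=12×2637558+13339535=44990231; T_13,8=12×357423+2637558=6926634; T_13,9=12×32670+357423=749463; T_13,10=12×1925+32670=55770
r14: T_14,8=13×6926634+44990231=135036473; T_14,9=13×749463+6926634=16669653; T_14,10=13×55770+749463=1474473
r15: T_15,9=14×16669653+135036473=368411615; T_15,10=14×1474473+16669653=37312275
Read c(15,9) = 368411615, c(15,10) = 37312275.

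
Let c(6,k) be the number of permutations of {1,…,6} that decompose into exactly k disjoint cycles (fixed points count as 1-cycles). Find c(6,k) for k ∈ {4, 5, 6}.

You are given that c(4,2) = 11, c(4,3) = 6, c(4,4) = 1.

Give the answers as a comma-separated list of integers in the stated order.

85, 15, 1

r5: T_5,3=4×6+11=35; T_5,4=4×1+6=10; T_5,5=4×0+1=1
r6: T_6,4=5×10+35=85; T_6,5=5×1+10=15; T_6,6=5×0+1=1
Read c(6,4) = 85, c(6,5) = 15, c(6,6) = 1.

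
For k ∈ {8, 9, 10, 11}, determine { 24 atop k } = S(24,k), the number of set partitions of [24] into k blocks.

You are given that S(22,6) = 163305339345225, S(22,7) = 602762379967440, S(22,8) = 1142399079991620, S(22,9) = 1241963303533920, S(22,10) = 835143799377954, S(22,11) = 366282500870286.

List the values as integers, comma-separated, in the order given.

82318282158320505, 120622574326072500, 108254081784931500, 63100165695775560

r23: T_23,7=7×602762379967440+163305339345225=4382641999117305; T_23,8=8×1142399079991620+602762379967440=9741955019900400; T_23,9=9×1241963303533920+1142399079991620=12320068811796900; T_23,10=10×835143799377954+1241963303533920=9593401297313460; T_23,11=11×366282500870286+835143799377954=4864251308951100
r24: T_24,8=8×9741955019900400+4382641999117305=82318282158320505; T_24,9=9×12320068811796900+9741955019900400=120622574326072500; T_24,10=10×9593401297313460+12320068811796900=108254081784931500; T_24,11=11×4864251308951100+9593401297313460=63100165695775560
Read S(24,8) = 82318282158320505, S(24,9) = 120622574326072500, S(24,10) = 108254081784931500, S(24,11) = 63100165695775560.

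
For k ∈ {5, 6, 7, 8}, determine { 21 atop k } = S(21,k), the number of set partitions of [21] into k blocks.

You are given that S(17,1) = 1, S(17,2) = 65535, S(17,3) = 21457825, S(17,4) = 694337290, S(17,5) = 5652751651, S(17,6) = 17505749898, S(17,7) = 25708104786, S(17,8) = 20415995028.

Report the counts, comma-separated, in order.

3791262568401, 26585679462804, 82310957214948, 132511015347084

[18] T[18,2]:2*65535+1=131071 · T[18,3]:3*21457825+65535=64439010 · T[18,4]:4*694337290+21457825=2798806985 · T[18,5]:5*5652751651+694337290=28958095545 · T[18,6]:6*17505749898+5652751651=110687251039 · T[18,7]:7*25708104786+17505749898=197462483400 · T[18,8]:8*20415995028+25708104786=189036065010
[19] T[19,3]:3*64439010+131071=193448101 · T[19,4]:4*2798806985+64439010=11259666950 · T[19,5]:5*28958095545+2798806985=147589284710 · T[19,6]:6*110687251039+28958095545=693081601779 · T[19,7]:7*197462483400+110687251039=1492924634839 · T[19,8]:8*189036065010+197462483400=1709751003480
[20] T[20,4]:4*11259666950+193448101=45232115901 · T[20,5]:5*147589284710+11259666950=749206090500 · T[20,6]:6*693081601779+147589284710=4306078895384 · T[20,7]:7*1492924634839+693081601779=11143554045652 · T[20,8]:8*1709751003480+1492924634839=15170932662679
[21] T[21,5]:5*749206090500+45232115901=3791262568401 · T[21,6]:6*4306078895384+749206090500=26585679462804 · T[21,7]:7*11143554045652+4306078895384=82310957214948 · T[21,8]:8*15170932662679+11143554045652=132511015347084
Read S(21,5) = 3791262568401, S(21,6) = 26585679462804, S(21,7) = 82310957214948, S(21,8) = 132511015347084.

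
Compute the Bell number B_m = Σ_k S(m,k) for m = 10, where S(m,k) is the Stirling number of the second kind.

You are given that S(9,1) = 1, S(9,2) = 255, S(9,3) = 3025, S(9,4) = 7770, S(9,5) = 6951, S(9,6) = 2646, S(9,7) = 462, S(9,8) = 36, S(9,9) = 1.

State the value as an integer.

115975

row 10: T[10][1]=1·1+0=1  T[10][2]=2·255+1=511  T[10][3]=3·3025+255=9330  T[10][4]=4·7770+3025=34105  T[10][5]=5·6951+7770=42525  T[10][6]=6·2646+6951=22827  T[10][7]=7·462+2646=5880  T[10][8]=8·36+462=750  T[10][9]=9·1+36=45  T[10][10]=10·0+1=1
B_10 = ΣS(10,k) = 1+511+9330+34105+42525+22827+5880+750+45+1 = 115975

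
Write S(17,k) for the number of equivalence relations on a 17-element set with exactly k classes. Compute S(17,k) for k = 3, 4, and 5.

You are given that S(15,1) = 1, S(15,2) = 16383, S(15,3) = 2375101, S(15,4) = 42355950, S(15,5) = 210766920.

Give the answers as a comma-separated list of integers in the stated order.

row 16: T[16][2]=2·16383+1=32767  T[16][3]=3·2375101+16383=7141686  T[16][4]=4·42355950+2375101=171798901  T[16][5]=5·210766920+42355950=1096190550
row 17: T[17][3]=3·7141686+32767=21457825  T[17][4]=4·171798901+7141686=694337290  T[17][5]=5·1096190550+171798901=5652751651
Read S(17,3) = 21457825, S(17,4) = 694337290, S(17,5) = 5652751651.

21457825, 694337290, 5652751651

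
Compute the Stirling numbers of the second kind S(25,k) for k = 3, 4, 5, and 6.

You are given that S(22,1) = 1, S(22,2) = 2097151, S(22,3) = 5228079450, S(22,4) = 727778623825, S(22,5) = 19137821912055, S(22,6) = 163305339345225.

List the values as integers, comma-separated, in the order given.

141197991025, 46771289738810, 2436684974110751, 37026417000002430

r23: T_23,1=1×1+0=1; T_23,2=2×2097151+1=4194303; T_23,3=3×5228079450+2097151=15686335501; T_23,4=4×727778623825+5228079450=2916342574750; T_23,5=5×19137821912055+727778623825=96416888184100; T_23,6=6×163305339345225+19137821912055=998969857983405
r24: T_24,2=2×4194303+1=8388607; T_24,3=3×15686335501+4194303=47063200806; T_24,4=4×2916342574750+15686335501=11681056634501; T_24,5=5×96416888184100+2916342574750=485000783495250; T_24,6=6×998969857983405+96416888184100=6090236036084530
r25: T_25,3=3×47063200806+8388607=141197991025; T_25,4=4×11681056634501+47063200806=46771289738810; T_25,5=5×485000783495250+11681056634501=2436684974110751; T_25,6=6×6090236036084530+485000783495250=37026417000002430
Read S(25,3) = 141197991025, S(25,4) = 46771289738810, S(25,5) = 2436684974110751, S(25,6) = 37026417000002430.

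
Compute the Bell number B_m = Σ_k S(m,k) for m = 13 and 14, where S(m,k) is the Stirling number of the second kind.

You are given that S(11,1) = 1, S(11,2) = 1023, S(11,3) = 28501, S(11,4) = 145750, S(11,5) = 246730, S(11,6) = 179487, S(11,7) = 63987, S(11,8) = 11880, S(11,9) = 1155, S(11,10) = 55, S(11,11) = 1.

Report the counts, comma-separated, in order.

27644437, 190899322

row 12: T[12][1]=1·1+0=1  T[12][2]=2·1023+1=2047  T[12][3]=3·28501+1023=86526  T[12][4]=4·145750+28501=611501  T[12][5]=5·246730+145750=1379400  T[12][6]=6·179487+246730=1323652  T[12][7]=7·63987+179487=627396  T[12][8]=8·11880+63987=159027  T[12][9]=9·1155+11880=22275  T[12][10]=10·55+1155=1705  T[12][11]=11·1+55=66  T[12][12]=12·0+1=1
row 13: T[13][1]=1·1+0=1  T[13][2]=2·2047+1=4095  T[13][3]=3·86526+2047=261625  T[13][4]=4·611501+86526=2532530  T[13][5]=5·1379400+611501=7508501  T[13][6]=6·1323652+1379400=9321312  T[13][7]=7·627396+1323652=5715424  T[13][8]=8·159027+627396=1899612  T[13][9]=9·22275+159027=359502  T[13][10]=10·1705+22275=39325  T[13][11]=11·66+1705=2431  T[13][12]=12·1+66=78  T[13][13]=13·0+1=1
row 14: T[14][1]=1·1+0=1  T[14][2]=2·4095+1=8191  T[14][3]=3·261625+4095=788970  T[14][4]=4·2532530+261625=10391745  T[14][5]=5·7508501+2532530=40075035  T[14][6]=6·9321312+7508501=63436373  T[14][7]=7·5715424+9321312=49329280  T[14][8]=8·1899612+5715424=20912320  T[14][9]=9·359502+1899612=5135130  T[14][10]=10·39325+359502=752752  T[14][11]=11·2431+39325=66066  T[14][12]=12·78+2431=3367  T[14][13]=13·1+78=91  T[14][14]=14·0+1=1
B_13 = ΣS(13,k) = 1+4095+261625+2532530+7508501+9321312+5715424+1899612+359502+39325+2431+78+1 = 27644437
B_14 = ΣS(14,k) = 1+8191+788970+10391745+40075035+63436373+49329280+20912320+5135130+752752+66066+3367+91+1 = 190899322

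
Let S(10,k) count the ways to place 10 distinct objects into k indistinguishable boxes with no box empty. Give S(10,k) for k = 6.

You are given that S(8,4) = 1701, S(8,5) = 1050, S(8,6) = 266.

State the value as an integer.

i=9: T(9,5)=1701+5·1050=6951 | T(9,6)=1050+6·266=2646
i=10: T(10,6)=6951+6·2646=22827
Read S(10,6) = 22827.

22827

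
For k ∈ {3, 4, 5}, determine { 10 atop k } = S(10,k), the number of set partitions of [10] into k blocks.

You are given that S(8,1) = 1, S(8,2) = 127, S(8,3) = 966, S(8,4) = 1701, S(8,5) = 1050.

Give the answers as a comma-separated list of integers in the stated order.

[9] T[9,2]:2*127+1=255 · T[9,3]:3*966+127=3025 · T[9,4]:4*1701+966=7770 · T[9,5]:5*1050+1701=6951
[10] T[10,3]:3*3025+255=9330 · T[10,4]:4*7770+3025=34105 · T[10,5]:5*6951+7770=42525
Read S(10,3) = 9330, S(10,4) = 34105, S(10,5) = 42525.

9330, 34105, 42525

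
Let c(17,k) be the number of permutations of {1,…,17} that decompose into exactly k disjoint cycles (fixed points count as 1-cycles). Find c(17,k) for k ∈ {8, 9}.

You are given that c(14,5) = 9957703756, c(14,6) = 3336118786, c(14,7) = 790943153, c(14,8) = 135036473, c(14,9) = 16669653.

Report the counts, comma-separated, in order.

[15] T[15,6]:14*3336118786+9957703756=56663366760 · T[15,7]:14*790943153+3336118786=14409322928 · T[15,8]:14*135036473+790943153=2681453775 · T[15,9]:14*16669653+135036473=368411615
[16] T[16,7]:15*14409322928+56663366760=272803210680 · T[16,8]:15*2681453775+14409322928=54631129553 · T[16,9]:15*368411615+2681453775=8207628000
[17] T[17,8]:16*54631129553+272803210680=1146901283528 · T[17,9]:16*8207628000+54631129553=185953177553
Read c(17,8) = 1146901283528, c(17,9) = 185953177553.

1146901283528, 185953177553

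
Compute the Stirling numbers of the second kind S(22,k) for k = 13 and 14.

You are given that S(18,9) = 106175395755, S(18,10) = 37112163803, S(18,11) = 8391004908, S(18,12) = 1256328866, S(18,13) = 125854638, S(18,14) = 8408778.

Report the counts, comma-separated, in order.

row 19: T[19][10]=10·37112163803+106175395755=477297033785  T[19][11]=11·8391004908+37112163803=129413217791  T[19][12]=12·1256328866+8391004908=23466951300  T[19][13]=13·125854638+1256328866=2892439160  T[19][14]=14·8408778+125854638=243577530
row 20: T[20][11]=11·129413217791+477297033785=1900842429486  T[20][12]=12·23466951300+129413217791=411016633391  T[20][13]=13·2892439160+23466951300=61068660380  T[20][14]=14·243577530+2892439160=6302524580
row 21: T[21][12]=12·411016633391+1900842429486=6833042030178  T[21][13]=13·61068660380+411016633391=1204909218331  T[21][14]=14·6302524580+61068660380=149304004500
row 22: T[22][13]=13·1204909218331+6833042030178=22496861868481  T[22][14]=14·149304004500+1204909218331=3295165281331
Read S(22,13) = 22496861868481, S(22,14) = 3295165281331.

22496861868481, 3295165281331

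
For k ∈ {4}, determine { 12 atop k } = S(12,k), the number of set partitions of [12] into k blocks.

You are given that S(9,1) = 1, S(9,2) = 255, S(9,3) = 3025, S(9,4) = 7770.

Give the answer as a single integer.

@10  (10,2):255·2+1→511, (10,3):3025·3+255→9330, (10,4):7770·4+3025→34105
@11  (11,3):9330·3+511→28501, (11,4):34105·4+9330→145750
@12  (12,4):145750·4+28501→611501
Read S(12,4) = 611501.

611501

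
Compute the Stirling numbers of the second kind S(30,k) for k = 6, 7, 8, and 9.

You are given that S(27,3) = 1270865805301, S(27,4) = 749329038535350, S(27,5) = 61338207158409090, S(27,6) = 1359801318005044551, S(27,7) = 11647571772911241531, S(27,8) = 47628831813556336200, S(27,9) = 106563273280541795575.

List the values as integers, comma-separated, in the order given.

299310102746948685757, 4168916722553086402080, 26383018684048108297800, 88300984248924568770870

@28  (28,4):749329038535350·4+1270865805301→2998587019946701, (28,5):61338207158409090·5+749329038535350→307440364830580800, (28,6):1359801318005044551·6+61338207158409090→8220146115188676396, (28,7):11647571772911241531·7+1359801318005044551→82892803728383735268, (28,8):47628831813556336200·8+11647571772911241531→392678226281361931131, (28,9):106563273280541795575·9+47628831813556336200→1006698291338432496375
@29  (29,5):307440364830580800·5+2998587019946701→1540200411172850701, (29,6):8220146115188676396·6+307440364830580800→49628317055962639176, (29,7):82892803728383735268·7+8220146115188676396→588469772213874823272, (29,8):392678226281361931131·8+82892803728383735268→3224318613979279184316, (29,9):1006698291338432496375·9+392678226281361931131→9452962848327254398506
@30  (30,6):49628317055962639176·6+1540200411172850701→299310102746948685757, (30,7):588469772213874823272·7+49628317055962639176→4168916722553086402080, (30,8):3224318613979279184316·8+588469772213874823272→26383018684048108297800, (30,9):9452962848327254398506·9+3224318613979279184316→88300984248924568770870
Read S(30,6) = 299310102746948685757, S(30,7) = 4168916722553086402080, S(30,8) = 26383018684048108297800, S(30,9) = 88300984248924568770870.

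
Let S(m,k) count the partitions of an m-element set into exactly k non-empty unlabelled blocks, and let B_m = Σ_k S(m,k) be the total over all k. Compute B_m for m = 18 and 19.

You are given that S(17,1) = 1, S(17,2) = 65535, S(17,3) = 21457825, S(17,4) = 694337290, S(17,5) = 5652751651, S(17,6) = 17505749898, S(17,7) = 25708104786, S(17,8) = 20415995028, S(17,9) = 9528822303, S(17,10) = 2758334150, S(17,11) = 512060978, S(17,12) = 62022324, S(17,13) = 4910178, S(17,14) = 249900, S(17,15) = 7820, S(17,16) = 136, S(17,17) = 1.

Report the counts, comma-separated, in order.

682076806159, 5832742205057

row 18: T[18][1]=1·1+0=1  T[18][2]=2·65535+1=131071  T[18][3]=3·21457825+65535=64439010  T[18][4]=4·694337290+21457825=2798806985  T[18][5]=5·5652751651+694337290=28958095545  T[18][6]=6·17505749898+5652751651=110687251039  T[18][7]=7·25708104786+17505749898=197462483400  T[18][8]=8·20415995028+25708104786=189036065010  T[18][9]=9·9528822303+20415995028=106175395755  T[18][10]=10·2758334150+9528822303=37112163803  T[18][11]=11·512060978+2758334150=8391004908  T[18][12]=12·62022324+512060978=1256328866  T[18][13]=13·4910178+62022324=125854638  T[18][14]=14·249900+4910178=8408778  T[18][15]=15·7820+249900=367200  T[18][16]=16·136+7820=9996  T[18][17]=17·1+136=153  T[18][18]=18·0+1=1
row 19: T[19][1]=1·1+0=1  T[19][2]=2·131071+1=262143  T[19][3]=3·64439010+131071=193448101  T[19][4]=4·2798806985+64439010=11259666950  T[19][5]=5·28958095545+2798806985=147589284710  T[19][6]=6·110687251039+28958095545=693081601779  T[19][7]=7·197462483400+110687251039=1492924634839  T[19][8]=8·189036065010+197462483400=1709751003480  T[19][9]=9·106175395755+189036065010=1144614626805  T[19][10]=10·37112163803+106175395755=477297033785  T[19][11]=11·8391004908+37112163803=129413217791  T[19][12]=12·1256328866+8391004908=23466951300  T[19][13]=13·125854638+1256328866=2892439160  T[19][14]=14·8408778+125854638=243577530  T[19][15]=15·367200+8408778=13916778  T[19][16]=16·9996+367200=527136  T[19][17]=17·153+9996=12597  T[19][18]=18·1+153=171  T[19][19]=19·0+1=1
B_18 = ΣS(18,k) = 1+131071+64439010+2798806985+28958095545+110687251039+197462483400+189036065010+106175395755+37112163803+8391004908+1256328866+125854638+8408778+367200+9996+153+1 = 682076806159
B_19 = ΣS(19,k) = 1+262143+193448101+11259666950+147589284710+693081601779+1492924634839+1709751003480+1144614626805+477297033785+129413217791+23466951300+2892439160+243577530+13916778+527136+12597+171+1 = 5832742205057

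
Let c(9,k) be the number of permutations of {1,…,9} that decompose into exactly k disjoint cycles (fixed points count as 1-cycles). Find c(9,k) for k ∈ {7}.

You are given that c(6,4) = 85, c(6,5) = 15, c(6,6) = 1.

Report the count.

546

row 7: T[7][5]=6·15+85=175  T[7][6]=6·1+15=21  T[7][7]=6·0+1=1
row 8: T[8][6]=7·21+175=322  T[8][7]=7·1+21=28
row 9: T[9][7]=8·28+322=546
Read c(9,7) = 546.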